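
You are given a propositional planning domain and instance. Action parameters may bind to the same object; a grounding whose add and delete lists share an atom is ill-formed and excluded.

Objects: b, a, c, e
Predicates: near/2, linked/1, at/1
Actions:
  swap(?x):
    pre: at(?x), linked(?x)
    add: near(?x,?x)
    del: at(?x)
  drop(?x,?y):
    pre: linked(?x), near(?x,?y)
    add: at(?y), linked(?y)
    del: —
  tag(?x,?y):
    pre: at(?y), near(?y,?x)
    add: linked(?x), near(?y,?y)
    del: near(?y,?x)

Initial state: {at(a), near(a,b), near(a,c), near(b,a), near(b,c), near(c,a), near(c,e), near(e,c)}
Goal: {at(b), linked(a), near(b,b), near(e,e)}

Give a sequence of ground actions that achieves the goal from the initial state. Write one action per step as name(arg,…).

tag(c,a); drop(c,a); drop(a,b); drop(c,e); swap(e); tag(a,b)

1. tag(c,a)  →  {at(a), linked(c), near(a,a), near(a,b), near(b,a), near(b,c), near(c,a), near(c,e), near(e,c)}
2. drop(c,a)  →  {at(a), linked(a), linked(c), near(a,a), near(a,b), near(b,a), near(b,c), near(c,a), near(c,e), near(e,c)}
3. drop(a,b)  →  {at(a), at(b), linked(a), linked(b), linked(c), near(a,a), near(a,b), near(b,a), near(b,c), near(c,a), near(c,e), near(e,c)}
4. drop(c,e)  →  {at(a), at(b), at(e), linked(a), linked(b), linked(c), linked(e), near(a,a), near(a,b), near(b,a), near(b,c), near(c,a), near(c,e), near(e,c)}
5. swap(e)  →  {at(a), at(b), linked(a), linked(b), linked(c), linked(e), near(a,a), near(a,b), near(b,a), near(b,c), near(c,a), near(c,e), near(e,c), near(e,e)}
6. tag(a,b)  →  {at(a), at(b), linked(a), linked(b), linked(c), linked(e), near(a,a), near(a,b), near(b,b), near(b,c), near(c,a), near(c,e), near(e,c), near(e,e)}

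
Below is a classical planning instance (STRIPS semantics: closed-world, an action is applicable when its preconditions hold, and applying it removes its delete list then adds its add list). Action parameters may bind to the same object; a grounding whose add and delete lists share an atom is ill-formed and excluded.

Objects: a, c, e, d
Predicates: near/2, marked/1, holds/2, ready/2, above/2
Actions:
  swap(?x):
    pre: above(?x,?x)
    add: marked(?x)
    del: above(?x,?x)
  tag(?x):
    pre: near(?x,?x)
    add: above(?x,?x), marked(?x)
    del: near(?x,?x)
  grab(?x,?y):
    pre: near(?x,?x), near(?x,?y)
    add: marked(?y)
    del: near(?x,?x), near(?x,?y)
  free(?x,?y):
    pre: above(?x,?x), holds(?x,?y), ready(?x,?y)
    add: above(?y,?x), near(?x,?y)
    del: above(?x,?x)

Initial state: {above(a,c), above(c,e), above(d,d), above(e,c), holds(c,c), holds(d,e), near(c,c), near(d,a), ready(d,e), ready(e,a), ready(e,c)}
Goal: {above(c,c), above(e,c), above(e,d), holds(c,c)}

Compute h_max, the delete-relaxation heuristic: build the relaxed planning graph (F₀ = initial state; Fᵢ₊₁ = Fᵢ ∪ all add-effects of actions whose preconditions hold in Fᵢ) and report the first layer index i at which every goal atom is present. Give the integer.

F0 = init (11 atoms)
F1 = F0 ∪ {above(c,c), above(e,d), marked(c), marked(d), near(d,e)}  (16 atoms)
goal ⊆ F1  ⇒  h_max = 1

1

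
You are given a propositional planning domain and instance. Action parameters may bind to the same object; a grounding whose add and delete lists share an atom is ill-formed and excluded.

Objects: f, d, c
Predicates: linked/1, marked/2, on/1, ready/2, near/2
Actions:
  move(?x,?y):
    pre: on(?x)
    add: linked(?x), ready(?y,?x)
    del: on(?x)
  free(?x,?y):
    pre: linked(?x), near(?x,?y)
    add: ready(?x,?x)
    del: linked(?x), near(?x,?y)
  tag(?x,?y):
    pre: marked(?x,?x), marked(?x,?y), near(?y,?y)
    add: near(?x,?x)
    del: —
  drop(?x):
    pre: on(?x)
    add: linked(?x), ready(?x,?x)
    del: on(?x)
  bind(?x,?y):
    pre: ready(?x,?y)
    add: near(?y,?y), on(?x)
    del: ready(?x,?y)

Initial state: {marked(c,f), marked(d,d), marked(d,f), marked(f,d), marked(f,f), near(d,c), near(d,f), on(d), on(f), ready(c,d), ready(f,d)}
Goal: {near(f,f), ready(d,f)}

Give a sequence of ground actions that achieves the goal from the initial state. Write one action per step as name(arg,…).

move(f,f); bind(f,f); move(f,d)

1. move(f,f)  →  {linked(f), marked(c,f), marked(d,d), marked(d,f), marked(f,d), marked(f,f), near(d,c), near(d,f), on(d), ready(c,d), ready(f,d), ready(f,f)}
2. bind(f,f)  →  {linked(f), marked(c,f), marked(d,d), marked(d,f), marked(f,d), marked(f,f), near(d,c), near(d,f), near(f,f), on(d), on(f), ready(c,d), ready(f,d)}
3. move(f,d)  →  {linked(f), marked(c,f), marked(d,d), marked(d,f), marked(f,d), marked(f,f), near(d,c), near(d,f), near(f,f), on(d), ready(c,d), ready(d,f), ready(f,d)}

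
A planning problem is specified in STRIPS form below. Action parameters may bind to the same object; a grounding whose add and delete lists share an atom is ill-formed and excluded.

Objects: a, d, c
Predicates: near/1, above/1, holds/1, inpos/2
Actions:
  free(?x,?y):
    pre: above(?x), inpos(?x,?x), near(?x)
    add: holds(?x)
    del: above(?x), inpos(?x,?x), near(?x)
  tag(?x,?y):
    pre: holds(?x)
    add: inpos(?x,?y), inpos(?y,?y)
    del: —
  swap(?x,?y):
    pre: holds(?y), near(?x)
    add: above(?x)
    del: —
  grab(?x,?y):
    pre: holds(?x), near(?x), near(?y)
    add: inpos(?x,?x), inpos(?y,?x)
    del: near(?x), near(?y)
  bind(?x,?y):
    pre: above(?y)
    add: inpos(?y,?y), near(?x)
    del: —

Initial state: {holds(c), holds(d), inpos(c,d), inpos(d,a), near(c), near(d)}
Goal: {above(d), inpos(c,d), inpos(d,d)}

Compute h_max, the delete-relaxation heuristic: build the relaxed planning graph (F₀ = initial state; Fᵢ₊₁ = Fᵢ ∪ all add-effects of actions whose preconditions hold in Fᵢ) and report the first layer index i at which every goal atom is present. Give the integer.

F0 = init (6 atoms)
F1 = F0 ∪ {above(c), above(d), inpos(a,a), inpos(c,a), inpos(c,c), inpos(d,c), inpos(d,d)}  (13 atoms)
goal ⊆ F1  ⇒  h_max = 1

1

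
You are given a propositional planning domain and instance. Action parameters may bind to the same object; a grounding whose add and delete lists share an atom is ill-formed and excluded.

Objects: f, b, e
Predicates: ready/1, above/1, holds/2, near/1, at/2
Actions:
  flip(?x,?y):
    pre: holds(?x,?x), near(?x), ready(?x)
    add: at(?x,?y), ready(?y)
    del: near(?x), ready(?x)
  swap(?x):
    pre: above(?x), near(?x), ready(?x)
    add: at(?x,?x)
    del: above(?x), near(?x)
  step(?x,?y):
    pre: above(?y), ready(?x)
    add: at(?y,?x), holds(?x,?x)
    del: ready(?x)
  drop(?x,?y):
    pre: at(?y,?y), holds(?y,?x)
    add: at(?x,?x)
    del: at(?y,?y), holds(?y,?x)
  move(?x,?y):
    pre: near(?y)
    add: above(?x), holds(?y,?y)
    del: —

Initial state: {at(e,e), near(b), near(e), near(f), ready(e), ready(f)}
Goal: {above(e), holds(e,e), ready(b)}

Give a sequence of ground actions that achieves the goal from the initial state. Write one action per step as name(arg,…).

1. move(e,e)  →  {above(e), at(e,e), holds(e,e), near(b), near(e), near(f), ready(e), ready(f)}
2. flip(e,b)  →  {above(e), at(e,b), at(e,e), holds(e,e), near(b), near(f), ready(b), ready(f)}

move(e,e); flip(e,b)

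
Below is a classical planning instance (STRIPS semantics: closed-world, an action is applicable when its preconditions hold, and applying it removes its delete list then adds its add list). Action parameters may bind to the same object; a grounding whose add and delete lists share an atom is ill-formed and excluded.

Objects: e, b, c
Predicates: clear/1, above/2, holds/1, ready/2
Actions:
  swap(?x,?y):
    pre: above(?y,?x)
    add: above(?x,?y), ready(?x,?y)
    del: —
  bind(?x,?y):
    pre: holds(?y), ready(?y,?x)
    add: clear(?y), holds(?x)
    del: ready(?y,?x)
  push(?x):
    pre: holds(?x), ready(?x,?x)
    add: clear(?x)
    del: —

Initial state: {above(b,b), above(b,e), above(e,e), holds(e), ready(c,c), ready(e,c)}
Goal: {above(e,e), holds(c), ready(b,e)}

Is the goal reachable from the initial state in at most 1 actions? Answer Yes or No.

1. swap(e,b)  →  {above(b,b), above(b,e), above(e,b), above(e,e), holds(e), ready(c,c), ready(e,b), ready(e,c)}
2. swap(b,e)  →  {above(b,b), above(b,e), above(e,b), above(e,e), holds(e), ready(b,e), ready(c,c), ready(e,b), ready(e,c)}
3. bind(c,e)  →  {above(b,b), above(b,e), above(e,b), above(e,e), clear(e), holds(c), holds(e), ready(b,e), ready(c,c), ready(e,b)}
optimal plan length = 3; 3 > 1

No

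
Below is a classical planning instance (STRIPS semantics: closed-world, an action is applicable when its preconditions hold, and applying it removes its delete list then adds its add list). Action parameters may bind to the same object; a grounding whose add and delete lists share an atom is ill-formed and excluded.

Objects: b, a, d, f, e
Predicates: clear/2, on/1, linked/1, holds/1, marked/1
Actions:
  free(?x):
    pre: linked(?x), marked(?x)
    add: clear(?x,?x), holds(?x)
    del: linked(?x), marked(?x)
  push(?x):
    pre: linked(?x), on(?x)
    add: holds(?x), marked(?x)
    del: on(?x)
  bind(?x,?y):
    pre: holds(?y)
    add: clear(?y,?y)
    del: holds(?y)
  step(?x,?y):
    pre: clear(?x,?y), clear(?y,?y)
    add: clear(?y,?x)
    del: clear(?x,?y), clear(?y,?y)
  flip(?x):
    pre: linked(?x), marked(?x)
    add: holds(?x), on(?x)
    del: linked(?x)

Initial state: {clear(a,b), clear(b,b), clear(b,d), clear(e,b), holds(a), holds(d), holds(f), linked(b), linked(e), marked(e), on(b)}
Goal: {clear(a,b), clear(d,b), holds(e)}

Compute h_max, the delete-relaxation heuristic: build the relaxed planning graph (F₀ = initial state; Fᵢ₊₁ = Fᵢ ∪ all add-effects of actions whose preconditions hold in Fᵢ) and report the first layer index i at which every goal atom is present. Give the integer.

F0 = init (11 atoms)
F1 = F0 ∪ {clear(a,a), clear(b,a), clear(b,e), clear(d,d), clear(e,e), clear(f,f), holds(b), holds(e), marked(b), on(e)}  (21 atoms)
F2 = F1 ∪ {clear(d,b)}  (22 atoms)
goal ⊆ F2  ⇒  h_max = 2

2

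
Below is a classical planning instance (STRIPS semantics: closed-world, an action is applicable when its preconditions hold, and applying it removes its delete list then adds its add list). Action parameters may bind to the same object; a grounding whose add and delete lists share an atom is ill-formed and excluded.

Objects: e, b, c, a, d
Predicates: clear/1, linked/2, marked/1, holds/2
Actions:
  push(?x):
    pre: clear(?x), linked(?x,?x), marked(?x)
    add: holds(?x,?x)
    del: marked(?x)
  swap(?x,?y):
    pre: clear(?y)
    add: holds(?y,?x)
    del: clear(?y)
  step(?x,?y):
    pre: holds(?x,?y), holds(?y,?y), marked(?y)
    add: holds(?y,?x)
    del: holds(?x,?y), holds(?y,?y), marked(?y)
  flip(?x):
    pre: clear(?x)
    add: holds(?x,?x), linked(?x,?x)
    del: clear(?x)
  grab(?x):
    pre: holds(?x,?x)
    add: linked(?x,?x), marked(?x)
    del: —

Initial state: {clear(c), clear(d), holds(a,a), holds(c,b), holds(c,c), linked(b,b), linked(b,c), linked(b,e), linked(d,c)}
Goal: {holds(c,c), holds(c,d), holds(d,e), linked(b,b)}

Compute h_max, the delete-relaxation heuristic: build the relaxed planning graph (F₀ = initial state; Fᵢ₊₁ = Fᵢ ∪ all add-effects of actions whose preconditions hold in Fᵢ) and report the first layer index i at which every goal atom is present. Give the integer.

F0 = init (9 atoms)
F1 = F0 ∪ {holds(c,a), holds(c,d), holds(c,e), holds(d,a), holds(d,b), holds(d,c), holds(d,d), holds(d,e), linked(a,a), linked(c,c), linked(d,d), marked(a), marked(c)}  (22 atoms)
goal ⊆ F1  ⇒  h_max = 1

1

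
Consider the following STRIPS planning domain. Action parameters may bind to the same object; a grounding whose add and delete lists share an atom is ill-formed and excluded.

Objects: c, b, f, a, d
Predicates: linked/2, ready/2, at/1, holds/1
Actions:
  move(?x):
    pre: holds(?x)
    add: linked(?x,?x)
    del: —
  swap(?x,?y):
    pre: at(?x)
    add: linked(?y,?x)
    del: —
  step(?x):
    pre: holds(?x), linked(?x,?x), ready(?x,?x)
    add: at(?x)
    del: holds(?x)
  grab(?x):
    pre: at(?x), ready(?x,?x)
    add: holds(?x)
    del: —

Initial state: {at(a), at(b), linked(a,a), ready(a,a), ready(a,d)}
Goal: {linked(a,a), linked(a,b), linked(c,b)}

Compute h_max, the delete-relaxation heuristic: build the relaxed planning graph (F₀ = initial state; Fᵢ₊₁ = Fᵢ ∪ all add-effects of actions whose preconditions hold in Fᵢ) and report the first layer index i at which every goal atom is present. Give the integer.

F0 = init (5 atoms)
F1 = F0 ∪ {holds(a), linked(a,b), linked(b,a), linked(b,b), linked(c,a), linked(c,b), linked(d,a), linked(d,b), linked(f,a), linked(f,b)}  (15 atoms)
goal ⊆ F1  ⇒  h_max = 1

1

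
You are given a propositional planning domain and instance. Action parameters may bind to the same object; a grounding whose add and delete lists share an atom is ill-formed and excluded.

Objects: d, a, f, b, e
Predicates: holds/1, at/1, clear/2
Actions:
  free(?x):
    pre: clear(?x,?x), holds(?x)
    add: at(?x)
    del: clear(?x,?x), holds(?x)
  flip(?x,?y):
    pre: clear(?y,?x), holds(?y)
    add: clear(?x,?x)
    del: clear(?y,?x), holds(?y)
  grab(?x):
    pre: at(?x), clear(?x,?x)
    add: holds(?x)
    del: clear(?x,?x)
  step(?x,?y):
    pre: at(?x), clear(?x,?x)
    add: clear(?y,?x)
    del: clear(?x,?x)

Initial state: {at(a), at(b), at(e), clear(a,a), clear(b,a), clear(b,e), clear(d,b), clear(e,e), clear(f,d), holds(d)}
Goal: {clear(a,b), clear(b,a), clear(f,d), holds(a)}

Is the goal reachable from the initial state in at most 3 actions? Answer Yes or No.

1. flip(b,d)  →  {at(a), at(b), at(e), clear(a,a), clear(b,a), clear(b,b), clear(b,e), clear(e,e), clear(f,d)}
2. grab(a)  →  {at(a), at(b), at(e), clear(b,a), clear(b,b), clear(b,e), clear(e,e), clear(f,d), holds(a)}
3. step(b,a)  →  {at(a), at(b), at(e), clear(a,b), clear(b,a), clear(b,e), clear(e,e), clear(f,d), holds(a)}
optimal plan length = 3; 3 ≤ 3

Yes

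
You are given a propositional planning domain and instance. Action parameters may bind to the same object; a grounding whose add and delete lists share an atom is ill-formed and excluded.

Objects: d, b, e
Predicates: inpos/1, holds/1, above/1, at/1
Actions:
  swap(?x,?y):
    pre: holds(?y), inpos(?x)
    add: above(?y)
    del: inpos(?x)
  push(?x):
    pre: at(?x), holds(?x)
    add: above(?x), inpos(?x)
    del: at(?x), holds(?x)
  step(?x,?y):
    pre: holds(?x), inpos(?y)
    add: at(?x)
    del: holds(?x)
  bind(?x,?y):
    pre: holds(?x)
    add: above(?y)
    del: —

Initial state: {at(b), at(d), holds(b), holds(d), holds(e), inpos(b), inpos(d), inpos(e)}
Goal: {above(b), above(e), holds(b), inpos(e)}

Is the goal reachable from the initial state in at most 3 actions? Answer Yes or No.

1. swap(d,b)  →  {above(b), at(b), at(d), holds(b), holds(d), holds(e), inpos(b), inpos(e)}
2. swap(b,e)  →  {above(b), above(e), at(b), at(d), holds(b), holds(d), holds(e), inpos(e)}
optimal plan length = 2; 2 ≤ 3

Yes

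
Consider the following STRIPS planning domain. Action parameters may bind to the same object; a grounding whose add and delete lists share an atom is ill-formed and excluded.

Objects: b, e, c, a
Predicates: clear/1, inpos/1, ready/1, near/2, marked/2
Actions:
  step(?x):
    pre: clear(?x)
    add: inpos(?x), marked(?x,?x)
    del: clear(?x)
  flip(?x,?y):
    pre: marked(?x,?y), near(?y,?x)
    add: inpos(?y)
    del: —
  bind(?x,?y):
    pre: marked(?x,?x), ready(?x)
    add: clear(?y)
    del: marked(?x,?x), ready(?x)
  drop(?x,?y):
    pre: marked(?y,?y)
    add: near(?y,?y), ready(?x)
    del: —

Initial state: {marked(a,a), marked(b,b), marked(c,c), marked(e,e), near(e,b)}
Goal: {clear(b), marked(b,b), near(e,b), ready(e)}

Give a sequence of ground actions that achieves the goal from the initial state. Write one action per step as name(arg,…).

1. drop(e,b)  →  {marked(a,a), marked(b,b), marked(c,c), marked(e,e), near(b,b), near(e,b), ready(e)}
2. bind(e,b)  →  {clear(b), marked(a,a), marked(b,b), marked(c,c), near(b,b), near(e,b)}
3. drop(e,b)  →  {clear(b), marked(a,a), marked(b,b), marked(c,c), near(b,b), near(e,b), ready(e)}

drop(e,b); bind(e,b); drop(e,b)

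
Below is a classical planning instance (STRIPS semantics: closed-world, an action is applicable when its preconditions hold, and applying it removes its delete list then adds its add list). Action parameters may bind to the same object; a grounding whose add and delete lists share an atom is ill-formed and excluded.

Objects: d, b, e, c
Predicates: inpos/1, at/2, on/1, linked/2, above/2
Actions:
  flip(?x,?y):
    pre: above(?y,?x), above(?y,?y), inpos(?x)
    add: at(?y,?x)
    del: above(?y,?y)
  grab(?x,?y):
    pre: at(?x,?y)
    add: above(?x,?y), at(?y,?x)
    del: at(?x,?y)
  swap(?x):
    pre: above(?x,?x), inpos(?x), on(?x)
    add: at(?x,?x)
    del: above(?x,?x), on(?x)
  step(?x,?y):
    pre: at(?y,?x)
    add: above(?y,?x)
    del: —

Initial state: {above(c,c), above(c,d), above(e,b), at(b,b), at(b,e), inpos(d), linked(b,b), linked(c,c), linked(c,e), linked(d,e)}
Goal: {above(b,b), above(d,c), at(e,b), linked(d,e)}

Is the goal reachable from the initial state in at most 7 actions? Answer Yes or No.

1. flip(d,c)  →  {above(c,d), above(e,b), at(b,b), at(b,e), at(c,d), inpos(d), linked(b,b), linked(c,c), linked(c,e), linked(d,e)}
2. grab(b,e)  →  {above(b,e), above(c,d), above(e,b), at(b,b), at(c,d), at(e,b), inpos(d), linked(b,b), linked(c,c), linked(c,e), linked(d,e)}
3. grab(c,d)  →  {above(b,e), above(c,d), above(e,b), at(b,b), at(d,c), at(e,b), inpos(d), linked(b,b), linked(c,c), linked(c,e), linked(d,e)}
4. grab(d,c)  →  {above(b,e), above(c,d), above(d,c), above(e,b), at(b,b), at(c,d), at(e,b), inpos(d), linked(b,b), linked(c,c), linked(c,e), linked(d,e)}
5. step(b,b)  →  {above(b,b), above(b,e), above(c,d), above(d,c), above(e,b), at(b,b), at(c,d), at(e,b), inpos(d), linked(b,b), linked(c,c), linked(c,e), linked(d,e)}
optimal plan length = 5; 5 ≤ 7

Yes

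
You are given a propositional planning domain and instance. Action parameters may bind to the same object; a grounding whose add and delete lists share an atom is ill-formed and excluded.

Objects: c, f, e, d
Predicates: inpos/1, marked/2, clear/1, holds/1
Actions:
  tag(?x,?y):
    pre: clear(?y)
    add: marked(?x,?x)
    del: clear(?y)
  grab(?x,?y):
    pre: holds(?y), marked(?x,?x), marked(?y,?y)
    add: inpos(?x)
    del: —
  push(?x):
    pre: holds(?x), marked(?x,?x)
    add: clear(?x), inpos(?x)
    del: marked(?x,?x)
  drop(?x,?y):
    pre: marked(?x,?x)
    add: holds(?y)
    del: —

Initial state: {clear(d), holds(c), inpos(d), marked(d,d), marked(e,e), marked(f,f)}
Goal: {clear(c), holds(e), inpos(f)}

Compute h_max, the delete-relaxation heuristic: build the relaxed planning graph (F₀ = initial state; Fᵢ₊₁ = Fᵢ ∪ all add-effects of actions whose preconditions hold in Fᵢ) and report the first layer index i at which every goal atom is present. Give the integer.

F0 = init (6 atoms)
F1 = F0 ∪ {holds(d), holds(e), holds(f), marked(c,c)}  (10 atoms)
F2 = F1 ∪ {clear(c), clear(e), clear(f), inpos(c), inpos(e), inpos(f)}  (16 atoms)
goal ⊆ F2  ⇒  h_max = 2

2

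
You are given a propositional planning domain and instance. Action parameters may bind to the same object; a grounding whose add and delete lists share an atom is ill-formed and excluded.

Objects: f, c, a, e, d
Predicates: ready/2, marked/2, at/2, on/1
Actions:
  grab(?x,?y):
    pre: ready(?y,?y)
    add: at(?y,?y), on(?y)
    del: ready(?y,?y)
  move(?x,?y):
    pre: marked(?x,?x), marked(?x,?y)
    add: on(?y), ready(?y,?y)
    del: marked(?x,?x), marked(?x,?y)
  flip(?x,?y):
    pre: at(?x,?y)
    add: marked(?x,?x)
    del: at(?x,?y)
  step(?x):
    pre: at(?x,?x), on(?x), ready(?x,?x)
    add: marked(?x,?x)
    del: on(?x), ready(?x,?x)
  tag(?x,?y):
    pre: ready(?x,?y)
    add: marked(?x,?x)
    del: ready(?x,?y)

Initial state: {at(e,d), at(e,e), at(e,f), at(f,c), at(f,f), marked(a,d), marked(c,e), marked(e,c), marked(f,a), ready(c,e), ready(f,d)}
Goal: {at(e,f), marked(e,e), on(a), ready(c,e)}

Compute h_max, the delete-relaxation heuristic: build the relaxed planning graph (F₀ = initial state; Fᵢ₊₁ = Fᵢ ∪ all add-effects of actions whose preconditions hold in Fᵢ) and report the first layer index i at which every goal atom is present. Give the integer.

F0 = init (11 atoms)
F1 = F0 ∪ {marked(c,c), marked(e,e), marked(f,f)}  (14 atoms)
F2 = F1 ∪ {on(a), on(c), on(e), on(f), ready(a,a), ready(c,c), ready(e,e), ready(f,f)}  (22 atoms)
goal ⊆ F2  ⇒  h_max = 2

2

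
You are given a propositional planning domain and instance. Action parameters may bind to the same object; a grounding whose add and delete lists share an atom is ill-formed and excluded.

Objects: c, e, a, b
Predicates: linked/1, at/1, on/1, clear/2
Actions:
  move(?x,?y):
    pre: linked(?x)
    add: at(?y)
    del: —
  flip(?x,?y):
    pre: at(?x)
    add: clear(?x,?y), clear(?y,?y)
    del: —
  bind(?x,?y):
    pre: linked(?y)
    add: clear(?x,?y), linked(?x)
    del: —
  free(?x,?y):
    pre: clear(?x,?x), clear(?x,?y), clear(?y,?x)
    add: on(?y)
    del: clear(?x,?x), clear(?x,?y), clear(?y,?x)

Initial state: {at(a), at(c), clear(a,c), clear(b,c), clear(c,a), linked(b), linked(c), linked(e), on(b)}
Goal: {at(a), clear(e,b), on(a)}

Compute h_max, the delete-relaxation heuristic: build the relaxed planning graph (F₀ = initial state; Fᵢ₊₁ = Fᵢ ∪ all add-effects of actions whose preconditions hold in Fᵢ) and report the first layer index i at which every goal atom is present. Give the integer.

F0 = init (9 atoms)
F1 = F0 ∪ {at(b), at(e), clear(a,a), clear(a,b), clear(a,e), clear(b,b), clear(b,e), clear(c,b), clear(c,c), clear(c,e), clear(e,b), clear(e,c), clear(e,e), linked(a)}  (23 atoms)
F2 = F1 ∪ {clear(b,a), clear(e,a), on(a), on(c), on(e)}  (28 atoms)
goal ⊆ F2  ⇒  h_max = 2

2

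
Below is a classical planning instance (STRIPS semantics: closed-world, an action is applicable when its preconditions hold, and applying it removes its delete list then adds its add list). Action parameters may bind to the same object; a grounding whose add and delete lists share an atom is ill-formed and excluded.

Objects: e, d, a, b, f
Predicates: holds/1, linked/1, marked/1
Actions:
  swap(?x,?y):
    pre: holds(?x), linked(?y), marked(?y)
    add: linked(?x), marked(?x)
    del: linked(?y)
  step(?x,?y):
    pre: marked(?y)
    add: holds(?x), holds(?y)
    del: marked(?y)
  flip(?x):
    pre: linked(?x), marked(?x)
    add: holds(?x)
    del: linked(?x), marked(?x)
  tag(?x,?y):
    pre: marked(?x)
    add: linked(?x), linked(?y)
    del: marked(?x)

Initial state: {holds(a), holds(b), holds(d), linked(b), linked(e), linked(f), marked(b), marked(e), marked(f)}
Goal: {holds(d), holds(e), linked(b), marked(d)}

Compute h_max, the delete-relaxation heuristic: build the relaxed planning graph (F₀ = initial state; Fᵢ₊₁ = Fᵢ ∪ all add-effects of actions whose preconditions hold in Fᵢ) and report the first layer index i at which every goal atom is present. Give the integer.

1

F0 = init (9 atoms)
F1 = F0 ∪ {holds(e), holds(f), linked(a), linked(d), marked(a), marked(d)}  (15 atoms)
goal ⊆ F1  ⇒  h_max = 1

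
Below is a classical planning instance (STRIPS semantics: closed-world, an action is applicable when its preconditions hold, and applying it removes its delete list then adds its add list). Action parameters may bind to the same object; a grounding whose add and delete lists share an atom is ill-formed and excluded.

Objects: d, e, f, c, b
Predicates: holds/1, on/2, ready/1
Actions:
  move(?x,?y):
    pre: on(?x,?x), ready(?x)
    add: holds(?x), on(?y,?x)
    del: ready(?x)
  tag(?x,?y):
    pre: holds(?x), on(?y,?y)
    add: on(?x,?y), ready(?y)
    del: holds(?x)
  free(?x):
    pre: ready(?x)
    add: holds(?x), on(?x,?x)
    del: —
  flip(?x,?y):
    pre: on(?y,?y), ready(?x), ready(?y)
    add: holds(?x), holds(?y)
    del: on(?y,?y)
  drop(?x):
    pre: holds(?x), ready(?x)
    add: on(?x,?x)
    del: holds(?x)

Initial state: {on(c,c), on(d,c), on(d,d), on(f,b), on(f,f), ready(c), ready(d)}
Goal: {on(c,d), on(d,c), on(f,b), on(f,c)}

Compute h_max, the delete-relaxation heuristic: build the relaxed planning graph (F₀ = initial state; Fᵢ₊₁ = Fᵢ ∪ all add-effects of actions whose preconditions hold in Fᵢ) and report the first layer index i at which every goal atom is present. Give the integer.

1

F0 = init (7 atoms)
F1 = F0 ∪ {holds(c), holds(d), on(b,c), on(b,d), on(c,d), on(e,c), on(e,d), on(f,c), on(f,d)}  (16 atoms)
goal ⊆ F1  ⇒  h_max = 1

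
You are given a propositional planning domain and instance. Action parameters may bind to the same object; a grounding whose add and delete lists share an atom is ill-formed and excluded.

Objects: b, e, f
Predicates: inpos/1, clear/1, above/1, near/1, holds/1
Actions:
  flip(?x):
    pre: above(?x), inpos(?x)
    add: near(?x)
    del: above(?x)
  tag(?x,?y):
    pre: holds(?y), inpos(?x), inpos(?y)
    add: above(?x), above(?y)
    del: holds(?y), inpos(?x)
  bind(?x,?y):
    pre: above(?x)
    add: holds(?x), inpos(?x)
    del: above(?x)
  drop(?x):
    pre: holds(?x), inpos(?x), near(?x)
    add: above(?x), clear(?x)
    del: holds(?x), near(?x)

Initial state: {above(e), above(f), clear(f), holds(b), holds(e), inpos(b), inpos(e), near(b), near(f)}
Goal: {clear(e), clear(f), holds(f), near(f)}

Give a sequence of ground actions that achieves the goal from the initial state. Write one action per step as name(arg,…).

1. flip(e)  →  {above(f), clear(f), holds(b), holds(e), inpos(b), inpos(e), near(b), near(e), near(f)}
2. bind(f,b)  →  {clear(f), holds(b), holds(e), holds(f), inpos(b), inpos(e), inpos(f), near(b), near(e), near(f)}
3. drop(e)  →  {above(e), clear(e), clear(f), holds(b), holds(f), inpos(b), inpos(e), inpos(f), near(b), near(f)}

flip(e); bind(f,b); drop(e)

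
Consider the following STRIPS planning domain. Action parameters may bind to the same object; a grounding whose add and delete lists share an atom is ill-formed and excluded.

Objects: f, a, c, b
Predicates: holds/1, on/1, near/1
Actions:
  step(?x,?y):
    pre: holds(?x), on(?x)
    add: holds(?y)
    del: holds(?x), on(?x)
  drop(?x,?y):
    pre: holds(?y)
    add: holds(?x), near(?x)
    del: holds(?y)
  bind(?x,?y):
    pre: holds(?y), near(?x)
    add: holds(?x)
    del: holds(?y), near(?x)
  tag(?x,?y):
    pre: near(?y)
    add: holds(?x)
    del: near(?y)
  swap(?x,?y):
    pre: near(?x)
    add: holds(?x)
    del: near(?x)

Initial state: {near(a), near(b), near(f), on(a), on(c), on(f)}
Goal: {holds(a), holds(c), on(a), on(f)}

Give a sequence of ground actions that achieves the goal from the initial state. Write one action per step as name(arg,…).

1. tag(a,f)  →  {holds(a), near(a), near(b), on(a), on(c), on(f)}
2. tag(c,a)  →  {holds(a), holds(c), near(b), on(a), on(c), on(f)}

tag(a,f); tag(c,a)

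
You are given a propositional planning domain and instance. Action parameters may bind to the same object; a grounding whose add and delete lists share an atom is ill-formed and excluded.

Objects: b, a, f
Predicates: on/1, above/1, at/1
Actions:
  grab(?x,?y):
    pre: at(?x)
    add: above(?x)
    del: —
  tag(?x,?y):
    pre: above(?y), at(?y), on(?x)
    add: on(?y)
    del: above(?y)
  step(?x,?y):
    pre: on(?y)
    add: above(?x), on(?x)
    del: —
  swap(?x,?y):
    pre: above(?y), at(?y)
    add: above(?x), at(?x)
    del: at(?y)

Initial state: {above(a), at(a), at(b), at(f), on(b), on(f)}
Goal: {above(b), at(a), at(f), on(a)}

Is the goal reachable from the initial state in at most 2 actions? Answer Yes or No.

Yes

1. grab(b,b)  →  {above(a), above(b), at(a), at(b), at(f), on(b), on(f)}
2. tag(b,a)  →  {above(b), at(a), at(b), at(f), on(a), on(b), on(f)}
optimal plan length = 2; 2 ≤ 2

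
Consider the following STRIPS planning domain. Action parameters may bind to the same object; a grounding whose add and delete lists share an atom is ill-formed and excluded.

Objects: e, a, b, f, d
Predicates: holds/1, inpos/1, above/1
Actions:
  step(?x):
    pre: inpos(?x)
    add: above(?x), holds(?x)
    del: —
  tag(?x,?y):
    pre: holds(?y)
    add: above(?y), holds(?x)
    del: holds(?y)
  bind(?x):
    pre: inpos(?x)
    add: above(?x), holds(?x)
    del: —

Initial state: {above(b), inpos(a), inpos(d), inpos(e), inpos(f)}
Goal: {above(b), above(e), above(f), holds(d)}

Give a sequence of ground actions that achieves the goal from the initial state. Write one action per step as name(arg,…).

1. step(e)  →  {above(b), above(e), holds(e), inpos(a), inpos(d), inpos(e), inpos(f)}
2. step(f)  →  {above(b), above(e), above(f), holds(e), holds(f), inpos(a), inpos(d), inpos(e), inpos(f)}
3. step(d)  →  {above(b), above(d), above(e), above(f), holds(d), holds(e), holds(f), inpos(a), inpos(d), inpos(e), inpos(f)}

step(e); step(f); step(d)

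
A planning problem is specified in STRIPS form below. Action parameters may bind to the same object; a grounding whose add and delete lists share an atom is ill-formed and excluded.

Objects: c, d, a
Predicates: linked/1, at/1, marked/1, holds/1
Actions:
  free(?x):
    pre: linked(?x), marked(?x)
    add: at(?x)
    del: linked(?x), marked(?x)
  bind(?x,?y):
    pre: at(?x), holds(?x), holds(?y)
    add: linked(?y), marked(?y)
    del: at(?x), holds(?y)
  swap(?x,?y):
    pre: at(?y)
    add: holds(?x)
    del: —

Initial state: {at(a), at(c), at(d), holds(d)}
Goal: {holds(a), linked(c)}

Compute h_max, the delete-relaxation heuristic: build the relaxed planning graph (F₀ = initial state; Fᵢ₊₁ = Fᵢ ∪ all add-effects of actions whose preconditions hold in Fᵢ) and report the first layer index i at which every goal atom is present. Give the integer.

F0 = init (4 atoms)
F1 = F0 ∪ {holds(a), holds(c), linked(d), marked(d)}  (8 atoms)
F2 = F1 ∪ {linked(a), linked(c), marked(a), marked(c)}  (12 atoms)
goal ⊆ F2  ⇒  h_max = 2

2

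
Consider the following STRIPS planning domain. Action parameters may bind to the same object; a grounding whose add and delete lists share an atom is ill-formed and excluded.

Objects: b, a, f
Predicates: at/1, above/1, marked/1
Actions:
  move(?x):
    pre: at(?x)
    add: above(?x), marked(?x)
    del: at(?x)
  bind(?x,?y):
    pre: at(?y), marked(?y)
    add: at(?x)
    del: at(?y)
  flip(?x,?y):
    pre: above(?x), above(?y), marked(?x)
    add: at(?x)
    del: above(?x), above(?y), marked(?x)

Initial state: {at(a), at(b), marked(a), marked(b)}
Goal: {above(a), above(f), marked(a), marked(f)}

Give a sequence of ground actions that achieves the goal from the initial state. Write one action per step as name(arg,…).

1. move(a)  →  {above(a), at(b), marked(a), marked(b)}
2. bind(f,b)  →  {above(a), at(f), marked(a), marked(b)}
3. move(f)  →  {above(a), above(f), marked(a), marked(b), marked(f)}

move(a); bind(f,b); move(f)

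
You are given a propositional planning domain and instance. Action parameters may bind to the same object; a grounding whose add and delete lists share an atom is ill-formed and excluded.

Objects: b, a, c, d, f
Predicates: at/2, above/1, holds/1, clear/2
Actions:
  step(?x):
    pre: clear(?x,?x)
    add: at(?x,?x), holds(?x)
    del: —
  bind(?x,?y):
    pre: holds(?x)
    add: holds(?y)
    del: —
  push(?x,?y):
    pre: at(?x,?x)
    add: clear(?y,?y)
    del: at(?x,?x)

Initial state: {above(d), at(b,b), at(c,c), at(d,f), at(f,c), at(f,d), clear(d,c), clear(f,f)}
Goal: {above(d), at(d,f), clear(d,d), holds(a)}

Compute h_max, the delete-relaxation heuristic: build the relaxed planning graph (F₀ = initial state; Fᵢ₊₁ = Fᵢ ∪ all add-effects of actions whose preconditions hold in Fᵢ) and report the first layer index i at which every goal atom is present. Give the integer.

F0 = init (8 atoms)
F1 = F0 ∪ {at(f,f), clear(a,a), clear(b,b), clear(c,c), clear(d,d), holds(f)}  (14 atoms)
F2 = F1 ∪ {at(a,a), at(d,d), holds(a), holds(b), holds(c), holds(d)}  (20 atoms)
goal ⊆ F2  ⇒  h_max = 2

2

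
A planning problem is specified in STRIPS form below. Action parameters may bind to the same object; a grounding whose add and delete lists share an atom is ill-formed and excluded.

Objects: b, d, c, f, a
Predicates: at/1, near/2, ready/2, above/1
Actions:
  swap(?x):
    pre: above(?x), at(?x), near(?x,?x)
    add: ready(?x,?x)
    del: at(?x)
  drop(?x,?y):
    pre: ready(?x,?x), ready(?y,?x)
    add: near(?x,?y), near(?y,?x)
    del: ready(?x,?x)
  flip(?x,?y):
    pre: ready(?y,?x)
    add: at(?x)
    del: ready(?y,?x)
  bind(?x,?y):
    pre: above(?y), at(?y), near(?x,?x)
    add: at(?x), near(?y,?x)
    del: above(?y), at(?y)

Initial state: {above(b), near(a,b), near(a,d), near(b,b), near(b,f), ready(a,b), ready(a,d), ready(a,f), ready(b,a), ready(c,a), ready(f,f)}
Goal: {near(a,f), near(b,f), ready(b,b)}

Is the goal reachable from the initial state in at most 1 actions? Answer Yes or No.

1. drop(f,a)  →  {above(b), near(a,b), near(a,d), near(a,f), near(b,b), near(b,f), near(f,a), ready(a,b), ready(a,d), ready(a,f), ready(b,a), ready(c,a)}
2. flip(b,a)  →  {above(b), at(b), near(a,b), near(a,d), near(a,f), near(b,b), near(b,f), near(f,a), ready(a,d), ready(a,f), ready(b,a), ready(c,a)}
3. swap(b)  →  {above(b), near(a,b), near(a,d), near(a,f), near(b,b), near(b,f), near(f,a), ready(a,d), ready(a,f), ready(b,a), ready(b,b), ready(c,a)}
optimal plan length = 3; 3 > 1

No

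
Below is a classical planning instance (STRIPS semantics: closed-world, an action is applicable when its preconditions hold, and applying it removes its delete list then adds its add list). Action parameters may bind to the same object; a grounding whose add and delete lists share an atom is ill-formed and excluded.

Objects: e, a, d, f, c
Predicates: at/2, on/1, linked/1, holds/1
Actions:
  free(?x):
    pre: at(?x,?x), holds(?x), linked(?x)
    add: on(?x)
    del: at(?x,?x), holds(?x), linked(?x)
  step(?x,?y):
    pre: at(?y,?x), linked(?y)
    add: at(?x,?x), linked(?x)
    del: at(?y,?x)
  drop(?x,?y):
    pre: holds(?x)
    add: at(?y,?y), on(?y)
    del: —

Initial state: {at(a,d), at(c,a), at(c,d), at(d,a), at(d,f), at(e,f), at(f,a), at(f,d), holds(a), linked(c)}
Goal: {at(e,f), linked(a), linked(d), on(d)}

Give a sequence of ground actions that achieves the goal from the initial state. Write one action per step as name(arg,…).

step(a,c); step(d,a); drop(a,d)

1. step(a,c)  →  {at(a,a), at(a,d), at(c,d), at(d,a), at(d,f), at(e,f), at(f,a), at(f,d), holds(a), linked(a), linked(c)}
2. step(d,a)  →  {at(a,a), at(c,d), at(d,a), at(d,d), at(d,f), at(e,f), at(f,a), at(f,d), holds(a), linked(a), linked(c), linked(d)}
3. drop(a,d)  →  {at(a,a), at(c,d), at(d,a), at(d,d), at(d,f), at(e,f), at(f,a), at(f,d), holds(a), linked(a), linked(c), linked(d), on(d)}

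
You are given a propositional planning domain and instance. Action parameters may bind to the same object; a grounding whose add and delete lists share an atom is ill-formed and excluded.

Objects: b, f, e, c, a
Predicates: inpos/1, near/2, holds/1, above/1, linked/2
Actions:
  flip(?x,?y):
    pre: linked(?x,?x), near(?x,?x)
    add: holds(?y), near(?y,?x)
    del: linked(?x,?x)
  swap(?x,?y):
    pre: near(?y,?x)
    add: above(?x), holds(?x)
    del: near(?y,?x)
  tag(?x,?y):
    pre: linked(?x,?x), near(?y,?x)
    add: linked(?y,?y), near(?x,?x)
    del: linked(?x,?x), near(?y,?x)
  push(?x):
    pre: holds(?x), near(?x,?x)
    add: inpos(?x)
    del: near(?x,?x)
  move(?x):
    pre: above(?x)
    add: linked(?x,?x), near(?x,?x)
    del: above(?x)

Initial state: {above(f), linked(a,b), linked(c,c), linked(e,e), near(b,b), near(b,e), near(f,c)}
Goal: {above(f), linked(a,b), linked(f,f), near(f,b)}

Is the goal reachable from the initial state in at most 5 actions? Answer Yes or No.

1. tag(e,b)  →  {above(f), linked(a,b), linked(b,b), linked(c,c), near(b,b), near(e,e), near(f,c)}
2. flip(b,f)  →  {above(f), holds(f), linked(a,b), linked(c,c), near(b,b), near(e,e), near(f,b), near(f,c)}
3. tag(c,f)  →  {above(f), holds(f), linked(a,b), linked(f,f), near(b,b), near(c,c), near(e,e), near(f,b)}
optimal plan length = 3; 3 ≤ 5

Yes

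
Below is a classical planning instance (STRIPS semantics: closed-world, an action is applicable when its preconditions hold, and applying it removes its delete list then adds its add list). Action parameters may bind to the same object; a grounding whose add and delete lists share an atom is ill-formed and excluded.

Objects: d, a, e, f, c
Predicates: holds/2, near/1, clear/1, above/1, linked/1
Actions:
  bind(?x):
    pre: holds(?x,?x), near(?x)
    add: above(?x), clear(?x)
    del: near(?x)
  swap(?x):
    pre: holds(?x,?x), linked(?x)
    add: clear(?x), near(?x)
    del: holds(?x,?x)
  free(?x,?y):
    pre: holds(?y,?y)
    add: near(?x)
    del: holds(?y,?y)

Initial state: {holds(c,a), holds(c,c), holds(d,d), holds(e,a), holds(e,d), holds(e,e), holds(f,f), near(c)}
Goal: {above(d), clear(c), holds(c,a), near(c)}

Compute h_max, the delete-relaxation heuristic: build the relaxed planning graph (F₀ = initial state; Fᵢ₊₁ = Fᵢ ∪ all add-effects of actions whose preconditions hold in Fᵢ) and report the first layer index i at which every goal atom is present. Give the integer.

F0 = init (8 atoms)
F1 = F0 ∪ {above(c), clear(c), near(a), near(d), near(e), near(f)}  (14 atoms)
F2 = F1 ∪ {above(d), above(e), above(f), clear(d), clear(e), clear(f)}  (20 atoms)
goal ⊆ F2  ⇒  h_max = 2

2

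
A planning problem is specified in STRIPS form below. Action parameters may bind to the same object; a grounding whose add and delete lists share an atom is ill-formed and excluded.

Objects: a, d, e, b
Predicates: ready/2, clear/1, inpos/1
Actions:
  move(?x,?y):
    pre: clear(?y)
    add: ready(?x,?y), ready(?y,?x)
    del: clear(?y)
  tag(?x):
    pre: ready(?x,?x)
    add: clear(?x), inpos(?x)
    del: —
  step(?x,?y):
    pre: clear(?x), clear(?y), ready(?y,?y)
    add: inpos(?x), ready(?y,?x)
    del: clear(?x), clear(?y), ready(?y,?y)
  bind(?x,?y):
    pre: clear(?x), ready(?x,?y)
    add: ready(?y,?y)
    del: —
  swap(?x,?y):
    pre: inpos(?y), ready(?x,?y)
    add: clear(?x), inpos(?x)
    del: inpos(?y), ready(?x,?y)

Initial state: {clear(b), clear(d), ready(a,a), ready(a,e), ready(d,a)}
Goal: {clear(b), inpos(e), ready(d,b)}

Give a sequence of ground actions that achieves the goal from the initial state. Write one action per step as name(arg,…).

move(b,d); tag(a); move(e,a); swap(e,a)

1. move(b,d)  →  {clear(b), ready(a,a), ready(a,e), ready(b,d), ready(d,a), ready(d,b)}
2. tag(a)  →  {clear(a), clear(b), inpos(a), ready(a,a), ready(a,e), ready(b,d), ready(d,a), ready(d,b)}
3. move(e,a)  →  {clear(b), inpos(a), ready(a,a), ready(a,e), ready(b,d), ready(d,a), ready(d,b), ready(e,a)}
4. swap(e,a)  →  {clear(b), clear(e), inpos(e), ready(a,a), ready(a,e), ready(b,d), ready(d,a), ready(d,b)}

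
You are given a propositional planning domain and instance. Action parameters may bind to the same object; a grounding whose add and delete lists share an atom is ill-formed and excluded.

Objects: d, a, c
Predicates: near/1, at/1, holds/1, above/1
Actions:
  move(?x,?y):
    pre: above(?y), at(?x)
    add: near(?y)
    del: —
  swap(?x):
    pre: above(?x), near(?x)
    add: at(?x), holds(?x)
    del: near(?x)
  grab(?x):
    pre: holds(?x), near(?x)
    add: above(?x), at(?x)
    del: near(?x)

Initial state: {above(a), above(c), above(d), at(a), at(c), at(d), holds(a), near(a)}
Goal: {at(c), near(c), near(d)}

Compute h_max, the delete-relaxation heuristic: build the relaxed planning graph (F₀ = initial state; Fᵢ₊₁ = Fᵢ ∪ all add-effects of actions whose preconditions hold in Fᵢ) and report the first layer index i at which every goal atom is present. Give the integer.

1

F0 = init (8 atoms)
F1 = F0 ∪ {near(c), near(d)}  (10 atoms)
goal ⊆ F1  ⇒  h_max = 1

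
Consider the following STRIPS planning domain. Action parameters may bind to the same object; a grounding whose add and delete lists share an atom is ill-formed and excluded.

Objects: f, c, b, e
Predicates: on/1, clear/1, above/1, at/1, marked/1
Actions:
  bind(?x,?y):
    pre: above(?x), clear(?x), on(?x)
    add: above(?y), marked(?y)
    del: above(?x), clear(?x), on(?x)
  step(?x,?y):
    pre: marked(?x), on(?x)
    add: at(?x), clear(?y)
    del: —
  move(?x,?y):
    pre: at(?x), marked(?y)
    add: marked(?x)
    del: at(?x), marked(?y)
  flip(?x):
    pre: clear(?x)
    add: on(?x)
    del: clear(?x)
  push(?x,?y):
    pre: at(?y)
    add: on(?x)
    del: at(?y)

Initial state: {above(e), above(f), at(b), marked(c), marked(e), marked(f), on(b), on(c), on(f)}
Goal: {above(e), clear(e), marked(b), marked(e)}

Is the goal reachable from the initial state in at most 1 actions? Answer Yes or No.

No

1. step(f,e)  →  {above(e), above(f), at(b), at(f), clear(e), marked(c), marked(e), marked(f), on(b), on(c), on(f)}
2. move(b,f)  →  {above(e), above(f), at(f), clear(e), marked(b), marked(c), marked(e), on(b), on(c), on(f)}
optimal plan length = 2; 2 > 1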